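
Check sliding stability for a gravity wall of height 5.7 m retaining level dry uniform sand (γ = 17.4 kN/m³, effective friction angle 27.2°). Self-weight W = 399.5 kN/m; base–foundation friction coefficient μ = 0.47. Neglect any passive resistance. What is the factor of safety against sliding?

K_a = tan²(45° − 27.2°/2) = 0.3726.
P_a = ½K_aγH² = 0.5×0.3726×17.4×5.7² = 105.3 kN/m, acting at H/3 = 1.900 m above the base.
FS_sliding = μW / P_a = 0.47×399.5 / 105.3 = 1.783.

1.78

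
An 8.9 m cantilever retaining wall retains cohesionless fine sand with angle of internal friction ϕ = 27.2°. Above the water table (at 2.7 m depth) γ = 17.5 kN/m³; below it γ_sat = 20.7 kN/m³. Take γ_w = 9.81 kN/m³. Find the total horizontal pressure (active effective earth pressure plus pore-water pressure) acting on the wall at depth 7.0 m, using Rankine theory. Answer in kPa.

K_a = (1 − sin φ)/(1 + sin φ) = 0.3726.
γ' = 20.7 − 9.81 = 10.89 kN/m³.
Effective vertical stress at 7.0 m: σ'_v = 17.5×2.7 + 10.89×4.30 = 94.08 kPa.
σ'_h = K_a σ'_v = 0.3726 × 94.08 = 35.05 kPa; u = γ_w × 4.30 = 42.18 kPa.
Total σ_h = 35.05 + 42.18 = 77.24 kPa.

77.2 kPa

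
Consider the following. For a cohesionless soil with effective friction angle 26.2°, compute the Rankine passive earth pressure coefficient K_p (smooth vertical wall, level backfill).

2.58

K_p = (1 + sin φ)/(1 − sin φ) = tan²(45° + 26.2°/2) = 2.581.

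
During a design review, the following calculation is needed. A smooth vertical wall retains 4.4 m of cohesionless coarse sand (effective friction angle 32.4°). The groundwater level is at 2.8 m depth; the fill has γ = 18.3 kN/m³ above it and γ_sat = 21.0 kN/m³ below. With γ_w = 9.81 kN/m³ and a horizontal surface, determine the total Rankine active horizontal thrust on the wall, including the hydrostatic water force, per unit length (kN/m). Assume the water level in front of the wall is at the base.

K_a = tan²(45° − φ/2) = 0.3022.
γ' = 21.0 − 9.81 = 11.19 kN/m³. Depth below WT = 1.6 m.
σ'_h at WT = K_a γ d_w = 15.49 kPa; at base = 15.49 + K_a γ' × 1.6 = 20.90 kPa.
P₁ (0–2.8 m) = ½×15.49×2.8 = 21.68. P₂ (2.8–4.4 m) = ½(15.49+20.90)×1.6 = 29.11.
P_w = ½ γ_w h₂² = 0.5×9.81×1.6² = 12.56. Total = 21.68+29.11+12.56 = 63.34 kN/m.

63.3 kN/m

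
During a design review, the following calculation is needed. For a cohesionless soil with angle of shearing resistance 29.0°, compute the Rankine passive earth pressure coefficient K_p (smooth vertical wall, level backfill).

K_p = (1 + sin φ)/(1 − sin φ) = tan²(45° + 29.0°/2) = 2.882.

2.88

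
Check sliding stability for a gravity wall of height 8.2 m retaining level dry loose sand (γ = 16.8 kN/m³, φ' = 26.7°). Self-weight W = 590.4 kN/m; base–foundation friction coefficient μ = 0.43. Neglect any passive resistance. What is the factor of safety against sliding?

1.18

K_a = tan²(45° − 26.7°/2) = 0.3800.
P_a = ½K_aγH² = 0.5×0.3800×16.8×8.2² = 214.6 kN/m, acting at H/3 = 2.733 m above the base.
FS_sliding = μW / P_a = 0.43×590.4 / 214.6 = 1.183.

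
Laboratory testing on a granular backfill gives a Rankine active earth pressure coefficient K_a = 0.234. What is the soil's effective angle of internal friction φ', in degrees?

38.4°

K_a = tan²(45° − φ/2) ⇒ 45° − φ/2 = arctan(√0.234) = 25.81°.
φ = 2(45° − 25.81°) = 38.37°.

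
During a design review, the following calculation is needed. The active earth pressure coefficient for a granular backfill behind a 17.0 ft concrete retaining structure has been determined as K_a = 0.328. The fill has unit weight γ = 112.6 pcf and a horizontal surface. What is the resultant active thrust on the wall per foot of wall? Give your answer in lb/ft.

5340 lb/ft

P = ½ K_a γ H² = 0.5 × 0.328 × 112.6 × 17.0² = 5337 lb/ft.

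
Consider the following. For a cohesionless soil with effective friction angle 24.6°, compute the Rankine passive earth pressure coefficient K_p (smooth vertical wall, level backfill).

K_p = (1 + sin φ)/(1 − sin φ) = tan²(45° + 24.6°/2) = 2.426.

2.43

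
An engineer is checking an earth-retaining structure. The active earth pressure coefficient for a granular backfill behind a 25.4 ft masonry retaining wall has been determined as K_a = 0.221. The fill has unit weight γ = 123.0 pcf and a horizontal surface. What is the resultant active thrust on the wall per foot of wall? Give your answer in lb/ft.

8770 lb/ft

P = ½ K_a γ H² = 0.5 × 0.221 × 123.0 × 25.4² = 8769 lb/ft.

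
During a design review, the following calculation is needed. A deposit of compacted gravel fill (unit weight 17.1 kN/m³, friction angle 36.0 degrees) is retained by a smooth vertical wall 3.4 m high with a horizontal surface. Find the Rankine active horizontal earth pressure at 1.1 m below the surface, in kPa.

4.88 kPa

K_a = (1 − sin φ)/(1 + sin φ) = 0.2596.
σ_h = K_a γ z = 0.2596 × 17.1 × 1.1 = 4.883 kPa.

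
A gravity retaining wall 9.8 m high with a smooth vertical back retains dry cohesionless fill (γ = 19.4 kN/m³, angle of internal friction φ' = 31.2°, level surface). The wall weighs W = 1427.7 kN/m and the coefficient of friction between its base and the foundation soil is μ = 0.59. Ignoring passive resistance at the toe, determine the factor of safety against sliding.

K_a = tan²(45° − 31.2°/2) = 0.3175.
P_a = ½K_aγH² = 0.5×0.3175×19.4×9.8² = 295.8 kN/m, acting at H/3 = 3.267 m above the base.
FS_sliding = μW / P_a = 0.59×1427.7 / 295.8 = 2.848.

2.85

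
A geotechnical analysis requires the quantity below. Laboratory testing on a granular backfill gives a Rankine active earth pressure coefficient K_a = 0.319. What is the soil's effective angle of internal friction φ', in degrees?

K_a = tan²(45° − φ/2) ⇒ 45° − φ/2 = arctan(√0.319) = 29.46°.
φ = 2(45° − 29.46°) = 31.08°.

31.1°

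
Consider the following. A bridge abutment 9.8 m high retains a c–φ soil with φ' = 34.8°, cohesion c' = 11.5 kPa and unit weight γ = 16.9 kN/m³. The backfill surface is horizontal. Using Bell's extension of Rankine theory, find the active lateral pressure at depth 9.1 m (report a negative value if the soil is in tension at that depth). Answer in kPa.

30.0 kPa

K_a = (1 − sin φ)/(1 + sin φ) = 0.2733.
σ_a = K_a γ z − 2c√K_a = 0.2733×16.9×9.1 − 2×11.5×0.5228 = 30.01 kPa.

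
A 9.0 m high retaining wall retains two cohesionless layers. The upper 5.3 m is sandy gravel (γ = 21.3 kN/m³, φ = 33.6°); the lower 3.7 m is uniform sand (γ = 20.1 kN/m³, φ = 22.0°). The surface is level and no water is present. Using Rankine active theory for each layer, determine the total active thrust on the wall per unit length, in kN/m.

339 kN/m

K_a1 = tan²(45°−33.6°/2) = 0.2875; K_a2 = tan²(45°−22.0°/2) = 0.4550.
Layer 1: σ at base = K_a1 γ₁ h₁ = 32.46 kPa; P₁ = ½×32.46×5.3 = 86.01.
Layer 2: σ_v at top = γ₁h₁ = 112.9; σ_h top = K_a2×112.9 = 51.36; σ_h base = K_a2×(112.9+20.1×3.7) = 85.20.
P₂ = ½(51.36+85.20)×3.7 = 252.6. Total P_a = 86.01+252.6 = 338.6 kN/m.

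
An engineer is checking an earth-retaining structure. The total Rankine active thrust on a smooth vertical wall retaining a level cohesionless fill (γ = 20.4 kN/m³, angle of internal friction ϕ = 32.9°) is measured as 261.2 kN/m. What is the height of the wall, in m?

K_a = 0.2960. P_a = ½ K_a γ H² ⇒ H = √(2P_a/(K_a γ)).
H = √(2×261.2/(0.2960×20.4)) = 9.301 m.

9.30 m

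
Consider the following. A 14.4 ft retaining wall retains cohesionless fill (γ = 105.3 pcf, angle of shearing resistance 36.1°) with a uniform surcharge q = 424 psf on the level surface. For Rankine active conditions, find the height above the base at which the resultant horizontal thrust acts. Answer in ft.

K_a = 0.2585.
Triangular part P₁ = ½K_aγH² = 2822 at H/3 = 4.800 ft; rectangular part P₂ = K_a q H = 1578 at H/2 = 7.200 ft.
ȳ = (P₁·4.800 + P₂·7.200)/(P₁+P₂) = 5.661 ft.

5.66 ft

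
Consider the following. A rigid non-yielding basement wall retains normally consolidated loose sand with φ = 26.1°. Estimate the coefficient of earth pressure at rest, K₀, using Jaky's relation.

0.560

K₀ = 1 − sin φ' = 1 − sin 26.1° = 0.5601.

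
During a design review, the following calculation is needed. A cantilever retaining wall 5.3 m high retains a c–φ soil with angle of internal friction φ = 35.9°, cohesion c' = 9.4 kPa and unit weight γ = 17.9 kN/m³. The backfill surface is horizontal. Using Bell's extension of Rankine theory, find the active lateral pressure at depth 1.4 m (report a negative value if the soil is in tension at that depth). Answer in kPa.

-3.07 kPa

K_a = (1 − sin φ)/(1 + sin φ) = 0.2607.
σ_a = K_a γ z − 2c√K_a = 0.2607×17.9×1.4 − 2×9.4×0.5106 = -3.066 kPa.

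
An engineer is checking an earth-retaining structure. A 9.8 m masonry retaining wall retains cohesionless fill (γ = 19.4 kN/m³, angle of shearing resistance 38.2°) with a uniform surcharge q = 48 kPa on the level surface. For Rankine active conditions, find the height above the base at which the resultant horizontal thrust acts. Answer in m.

3.81 m

K_a = 0.2358.
Triangular part P₁ = ½K_aγH² = 219.7 at H/3 = 3.267 m; rectangular part P₂ = K_a q H = 110.9 at H/2 = 4.900 m.
ȳ = (P₁·3.267 + P₂·4.900)/(P₁+P₂) = 3.815 m.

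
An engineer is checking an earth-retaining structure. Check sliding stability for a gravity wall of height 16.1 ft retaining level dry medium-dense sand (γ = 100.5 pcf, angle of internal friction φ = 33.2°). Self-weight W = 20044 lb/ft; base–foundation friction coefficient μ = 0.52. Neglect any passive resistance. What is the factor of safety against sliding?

2.74

K_a = tan²(45° − 33.2°/2) = 0.2924.
P_a = ½K_aγH² = 0.5×0.2924×100.5×16.1² = 3808 lb/ft, acting at H/3 = 5.367 ft above the base.
FS_sliding = μW / P_a = 0.52×20044 / 3808 = 2.737.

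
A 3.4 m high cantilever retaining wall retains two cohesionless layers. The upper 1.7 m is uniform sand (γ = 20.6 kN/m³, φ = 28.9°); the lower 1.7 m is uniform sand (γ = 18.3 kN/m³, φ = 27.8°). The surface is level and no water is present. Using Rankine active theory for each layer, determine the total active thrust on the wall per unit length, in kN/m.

41.7 kN/m

K_a1 = tan²(45°−28.9°/2) = 0.3484; K_a2 = tan²(45°−27.8°/2) = 0.3639.
Layer 1: σ at base = K_a1 γ₁ h₁ = 12.20 kPa; P₁ = ½×12.20×1.7 = 10.37.
Layer 2: σ_v at top = γ₁h₁ = 35.02; σ_h top = K_a2×35.02 = 12.74; σ_h base = K_a2×(35.02+18.3×1.7) = 24.06.
P₂ = ½(12.74+24.06)×1.7 = 31.29. Total P_a = 10.37+31.29 = 41.66 kN/m.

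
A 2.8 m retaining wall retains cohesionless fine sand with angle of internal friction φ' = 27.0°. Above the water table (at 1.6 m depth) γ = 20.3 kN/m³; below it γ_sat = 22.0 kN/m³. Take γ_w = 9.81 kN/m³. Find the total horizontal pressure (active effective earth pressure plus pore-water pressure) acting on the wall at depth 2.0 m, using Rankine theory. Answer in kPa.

18.0 kPa

K_a = (1 − sin φ)/(1 + sin φ) = 0.3755.
γ' = 22.0 − 9.81 = 12.19 kN/m³.
Effective vertical stress at 2.0 m: σ'_v = 20.3×1.6 + 12.19×0.400 = 37.36 kPa.
σ'_h = K_a σ'_v = 0.3755 × 37.36 = 14.03 kPa; u = γ_w × 0.400 = 3.924 kPa.
Total σ_h = 14.03 + 3.924 = 17.95 kPa.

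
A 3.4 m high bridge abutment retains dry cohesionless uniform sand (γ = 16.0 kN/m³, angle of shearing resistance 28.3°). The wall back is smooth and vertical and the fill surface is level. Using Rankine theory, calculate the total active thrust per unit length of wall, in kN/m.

33.0 kN/m

K_a = tan²(45° − φ/2) = 0.3568.
P_a = ½ K_a γ H² = 0.5 × 0.3568 × 16.0 × 3.4² = 32.99 kN/m.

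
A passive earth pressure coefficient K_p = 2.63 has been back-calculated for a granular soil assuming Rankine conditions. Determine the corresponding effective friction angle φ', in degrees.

K_p = (1+sin φ)/(1−sin φ) ⇒ sin φ = (K_p − 1)/(K_p + 1) = 0.4490.
φ = arcsin(0.4490) = 26.68°.

26.7°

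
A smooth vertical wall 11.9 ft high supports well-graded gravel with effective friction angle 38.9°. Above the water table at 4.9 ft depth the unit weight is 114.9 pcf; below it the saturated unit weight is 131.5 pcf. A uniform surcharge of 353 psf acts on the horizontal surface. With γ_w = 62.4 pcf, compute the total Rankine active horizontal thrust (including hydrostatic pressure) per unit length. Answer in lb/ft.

4090 lb/ft

K_a = tan²(45° − φ/2) = 0.2285.
γ' = 131.5 − 62.4 = 69.10 pcf. h₂ = H − d_w = 7.0 ft.
σ'_h: at surface K_a·q = 80.67; at WT K_a(q+γd_w) = 209.3; at base K_a(q+γd_w+γ'h₂) = 319.9 psf.
P₁ = ½(80.67+209.3)×4.9 = 710.5; P₂ = ½(209.3+319.9)×7.0 = 1852; P_w = ½γ_w h₂² = 1529.
Total = 710.5+1852+1529 = 4092 lb/ft.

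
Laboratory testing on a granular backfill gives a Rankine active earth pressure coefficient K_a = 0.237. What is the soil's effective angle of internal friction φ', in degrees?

K_a = tan²(45° − φ/2) ⇒ 45° − φ/2 = arctan(√0.237) = 25.96°.
φ = 2(45° − 25.96°) = 38.08°.

38.1°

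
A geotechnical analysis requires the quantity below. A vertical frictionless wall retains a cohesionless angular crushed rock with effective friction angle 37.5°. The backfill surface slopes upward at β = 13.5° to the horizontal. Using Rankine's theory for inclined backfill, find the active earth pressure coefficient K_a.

0.260

K_a = cos β · (cos β − √(cos²β − cos²φ)) / (cos β + √(cos²β − cos²φ)).
cos β = 0.9724, cos φ = 0.7934, √(cos²β − cos²φ) = 0.5622.
K_a = 0.9724 × (0.9724 − 0.5622)/(0.9724 + 0.5622) = 0.2599.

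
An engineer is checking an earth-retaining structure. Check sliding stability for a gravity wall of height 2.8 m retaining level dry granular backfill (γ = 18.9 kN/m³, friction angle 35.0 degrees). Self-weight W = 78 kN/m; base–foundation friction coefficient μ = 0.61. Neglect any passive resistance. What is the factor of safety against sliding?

2.37

K_a = tan²(45° − 35.0°/2) = 0.2710.
P_a = ½K_aγH² = 0.5×0.2710×18.9×2.8² = 20.08 kN/m, acting at H/3 = 0.9333 m above the base.
FS_sliding = μW / P_a = 0.61×78 / 20.08 = 2.370.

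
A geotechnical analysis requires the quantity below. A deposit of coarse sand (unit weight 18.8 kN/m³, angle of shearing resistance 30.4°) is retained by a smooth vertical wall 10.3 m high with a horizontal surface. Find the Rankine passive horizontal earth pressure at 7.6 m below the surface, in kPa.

K_p = (1 + sin φ)/(1 − sin φ) = 3.049.
σ_h = K_p γ z = 3.049 × 18.8 × 7.6 = 435.6 kPa.

436 kPa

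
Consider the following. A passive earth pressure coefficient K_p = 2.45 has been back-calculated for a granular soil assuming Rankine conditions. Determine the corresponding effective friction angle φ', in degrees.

K_p = (1+sin φ)/(1−sin φ) ⇒ sin φ = (K_p − 1)/(K_p + 1) = 0.4203.
φ = arcsin(0.4203) = 24.85°.

24.9°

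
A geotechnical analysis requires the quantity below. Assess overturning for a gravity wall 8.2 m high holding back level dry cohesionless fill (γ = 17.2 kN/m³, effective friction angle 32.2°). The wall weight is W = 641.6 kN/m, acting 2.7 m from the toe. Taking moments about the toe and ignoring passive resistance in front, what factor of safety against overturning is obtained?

3.60

K_a = tan²(45° − 32.2°/2) = 0.3047.
P_a = ½K_aγH² = 0.5×0.3047×17.2×8.2² = 176.2 kN/m, acting at H/3 = 2.733 m above the base.
Overturning moment M_o = P_a × H/3 = 176.2 × 2.733 = 481.7.
Resisting moment M_r = W × 2.7 = 641.6 × 2.7 = 1732.
FS_overturning = M_r/M_o = 1732/481.7 = 3.597.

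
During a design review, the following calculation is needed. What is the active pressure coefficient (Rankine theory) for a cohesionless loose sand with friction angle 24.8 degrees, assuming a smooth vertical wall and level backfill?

K_a = (1 − sin φ)/(1 + sin φ) = (1 − sin 24.8°)/(1 + sin 24.8°) = 0.4090.

0.409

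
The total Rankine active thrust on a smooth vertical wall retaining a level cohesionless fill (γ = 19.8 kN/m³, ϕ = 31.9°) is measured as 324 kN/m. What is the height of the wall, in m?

K_a = 0.3085. P_a = ½ K_a γ H² ⇒ H = √(2P_a/(K_a γ)).
H = √(2×324/(0.3085×19.8)) = 10.30 m.

10.3 m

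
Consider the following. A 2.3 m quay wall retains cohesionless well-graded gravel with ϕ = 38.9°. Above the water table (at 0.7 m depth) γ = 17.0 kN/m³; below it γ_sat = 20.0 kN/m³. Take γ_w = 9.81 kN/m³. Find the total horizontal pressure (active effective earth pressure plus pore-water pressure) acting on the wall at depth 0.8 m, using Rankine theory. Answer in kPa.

3.93 kPa

K_a = (1 − sin φ)/(1 + sin φ) = 0.2285.
γ' = 20.0 − 9.81 = 10.19 kN/m³.
Effective vertical stress at 0.8 m: σ'_v = 17.0×0.7 + 10.19×0.100 = 12.92 kPa.
σ'_h = K_a σ'_v = 0.2285 × 12.92 = 2.952 kPa; u = γ_w × 0.100 = 0.9810 kPa.
Total σ_h = 2.952 + 0.9810 = 3.933 kPa.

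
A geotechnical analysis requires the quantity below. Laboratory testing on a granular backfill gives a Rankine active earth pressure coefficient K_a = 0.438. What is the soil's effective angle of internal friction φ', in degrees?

23.0°

K_a = tan²(45° − φ/2) ⇒ 45° − φ/2 = arctan(√0.438) = 33.50°.
φ = 2(45° − 33.50°) = 23.01°.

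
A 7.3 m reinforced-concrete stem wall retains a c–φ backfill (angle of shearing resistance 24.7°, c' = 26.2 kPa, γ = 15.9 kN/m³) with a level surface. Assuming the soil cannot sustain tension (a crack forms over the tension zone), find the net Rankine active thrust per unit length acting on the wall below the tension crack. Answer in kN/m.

K_a = 0.4106; √K_a = 0.6408.
Tension-crack depth z_c = 2c/(γ√K_a) = 2×26.2/(15.9×0.6408) = 5.143 m.
σ_a at base = K_a γ H − 2c√K_a = 0.4106×15.9×7.3 − 2×26.2×0.6408 = 14.08 kPa.
P_a = ½ × 14.08 × (H − z_c) = 0.5×14.08×2.157 = 15.18 kN/m.

15.2 kN/m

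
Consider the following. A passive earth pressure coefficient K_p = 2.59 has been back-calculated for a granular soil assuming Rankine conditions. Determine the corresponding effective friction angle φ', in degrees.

26.3°

K_p = (1+sin φ)/(1−sin φ) ⇒ sin φ = (K_p − 1)/(K_p + 1) = 0.4429.
φ = arcsin(0.4429) = 26.29°.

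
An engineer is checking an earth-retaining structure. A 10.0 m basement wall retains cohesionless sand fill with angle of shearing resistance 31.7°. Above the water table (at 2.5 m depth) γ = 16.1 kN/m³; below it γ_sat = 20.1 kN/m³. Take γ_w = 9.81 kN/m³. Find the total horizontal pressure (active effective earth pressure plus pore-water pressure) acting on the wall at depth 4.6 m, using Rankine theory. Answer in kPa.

39.8 kPa

K_a = (1 − sin φ)/(1 + sin φ) = 0.3111.
γ' = 20.1 − 9.81 = 10.29 kN/m³.
Effective vertical stress at 4.6 m: σ'_v = 16.1×2.5 + 10.29×2.10 = 61.86 kPa.
σ'_h = K_a σ'_v = 0.3111 × 61.86 = 19.24 kPa; u = γ_w × 2.10 = 20.60 kPa.
Total σ_h = 19.24 + 20.60 = 39.84 kPa.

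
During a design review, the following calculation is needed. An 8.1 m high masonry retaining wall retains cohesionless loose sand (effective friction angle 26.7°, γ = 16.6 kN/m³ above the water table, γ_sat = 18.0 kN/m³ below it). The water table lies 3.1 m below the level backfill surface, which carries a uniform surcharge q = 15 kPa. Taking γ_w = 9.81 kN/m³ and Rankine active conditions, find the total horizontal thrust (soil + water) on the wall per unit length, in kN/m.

K_a = tan²(45° − φ/2) = 0.3800.
γ' = 18.0 − 9.81 = 8.190 kN/m³. h₂ = H − d_w = 5.0 m.
σ'_h: at surface K_a·q = 5.699; at WT K_a(q+γd_w) = 25.25; at base K_a(q+γd_w+γ'h₂) = 40.81 kPa.
P₁ = ½(5.699+25.25)×3.1 = 47.97; P₂ = ½(25.25+40.81)×5.0 = 165.2; P_w = ½γ_w h₂² = 122.6.
Total = 47.97+165.2+122.6 = 335.8 kN/m.

336 kN/m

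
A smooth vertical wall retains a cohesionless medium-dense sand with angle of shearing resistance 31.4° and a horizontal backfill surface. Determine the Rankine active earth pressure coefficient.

K_a = (1 − sin φ)/(1 + sin φ) = (1 − sin 31.4°)/(1 + sin 31.4°) = 0.3149.

0.315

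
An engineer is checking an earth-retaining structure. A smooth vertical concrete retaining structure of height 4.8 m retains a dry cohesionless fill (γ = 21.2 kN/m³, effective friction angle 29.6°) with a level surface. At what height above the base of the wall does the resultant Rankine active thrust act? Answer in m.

1.60 m

K_a = 0.3387.
The pressure distribution is triangular, so the resultant acts at H/3 above the base = 4.8/3 = 1.600 m.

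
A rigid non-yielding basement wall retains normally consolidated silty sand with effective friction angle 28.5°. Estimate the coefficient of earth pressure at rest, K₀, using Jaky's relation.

K₀ = 1 − sin φ' = 1 − sin 28.5° = 0.5228.

0.523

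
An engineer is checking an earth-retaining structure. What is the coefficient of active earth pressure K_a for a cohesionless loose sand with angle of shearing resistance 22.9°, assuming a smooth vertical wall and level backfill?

K_a = tan²(45° − φ/2) = tan²(33.55°) = 0.4398.

0.440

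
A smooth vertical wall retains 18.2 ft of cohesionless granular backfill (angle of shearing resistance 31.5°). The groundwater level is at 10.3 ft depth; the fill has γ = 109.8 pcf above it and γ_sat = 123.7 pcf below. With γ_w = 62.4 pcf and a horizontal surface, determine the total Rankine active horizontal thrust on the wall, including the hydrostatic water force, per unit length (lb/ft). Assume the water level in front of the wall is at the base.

7180 lb/ft

K_a = tan²(45° − φ/2) = 0.3136.
γ' = 123.7 − 62.4 = 61.30 pcf. Depth below WT = 7.9 ft.
σ'_h at WT = K_a γ d_w = 354.7 psf; at base = 354.7 + K_a γ' × 7.9 = 506.6 psf.
P₁ (0–10.3 ft) = ½×354.7×10.3 = 1827. P₂ (10.3–18.2 ft) = ½(354.7+506.6)×7.9 = 3402.
P_w = ½ γ_w h₂² = 0.5×62.4×7.9² = 1947. Total = 1827+3402+1947 = 7176 lb/ft.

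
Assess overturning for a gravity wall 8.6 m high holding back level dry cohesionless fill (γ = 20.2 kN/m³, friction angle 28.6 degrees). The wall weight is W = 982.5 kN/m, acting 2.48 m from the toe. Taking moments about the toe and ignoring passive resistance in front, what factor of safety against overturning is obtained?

3.23

K_a = tan²(45° − 28.6°/2) = 0.3525.
P_a = ½K_aγH² = 0.5×0.3525×20.2×8.6² = 263.4 kN/m, acting at H/3 = 2.867 m above the base.
Overturning moment M_o = P_a × H/3 = 263.4 × 2.867 = 754.9.
Resisting moment M_r = W × 2.48 = 982.5 × 2.48 = 2437.
FS_overturning = M_r/M_o = 2437/754.9 = 3.228.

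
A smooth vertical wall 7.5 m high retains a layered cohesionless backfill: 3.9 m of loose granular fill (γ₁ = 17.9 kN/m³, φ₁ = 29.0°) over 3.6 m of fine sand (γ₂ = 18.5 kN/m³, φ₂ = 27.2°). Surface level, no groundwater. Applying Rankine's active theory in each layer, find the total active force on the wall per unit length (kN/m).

K_a1 = tan²(45°−29.0°/2) = 0.3470; K_a2 = tan²(45°−27.2°/2) = 0.3726.
Layer 1: σ at base = K_a1 γ₁ h₁ = 24.22 kPa; P₁ = ½×24.22×3.9 = 47.23.
Layer 2: σ_v at top = γ₁h₁ = 69.81; σ_h top = K_a2×69.81 = 26.01; σ_h base = K_a2×(69.81+18.5×3.6) = 50.83.
P₂ = ½(26.01+50.83)×3.6 = 138.3. Total P_a = 47.23+138.3 = 185.5 kN/m.

186 kN/m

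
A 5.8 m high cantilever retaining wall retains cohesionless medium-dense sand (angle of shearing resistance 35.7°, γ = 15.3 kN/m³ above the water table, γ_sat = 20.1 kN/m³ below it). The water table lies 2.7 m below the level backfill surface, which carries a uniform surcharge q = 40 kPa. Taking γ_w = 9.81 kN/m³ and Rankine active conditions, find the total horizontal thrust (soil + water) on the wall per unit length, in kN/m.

K_a = tan²(45° − φ/2) = 0.2630.
γ' = 20.1 − 9.81 = 10.29 kN/m³. h₂ = H − d_w = 3.1 m.
σ'_h: at surface K_a·q = 10.52; at WT K_a(q+γd_w) = 21.38; at base K_a(q+γd_w+γ'h₂) = 29.77 kPa.
P₁ = ½(10.52+21.38)×2.7 = 43.07; P₂ = ½(21.38+29.77)×3.1 = 79.29; P_w = ½γ_w h₂² = 47.14.
Total = 43.07+79.29+47.14 = 169.5 kN/m.

170 kN/m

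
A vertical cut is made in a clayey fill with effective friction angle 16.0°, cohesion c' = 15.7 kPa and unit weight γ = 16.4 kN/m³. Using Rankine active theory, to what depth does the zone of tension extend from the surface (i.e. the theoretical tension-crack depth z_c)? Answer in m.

2.54 m

K_a = tan²(45° − 16.0°/2) = 0.5678; √K_a = 0.7536.
The active pressure is zero where K_a γ z = 2c√K_a, so z_c = 2c/(γ√K_a) = 2×15.7/(16.4×0.7536) = 2.541 m.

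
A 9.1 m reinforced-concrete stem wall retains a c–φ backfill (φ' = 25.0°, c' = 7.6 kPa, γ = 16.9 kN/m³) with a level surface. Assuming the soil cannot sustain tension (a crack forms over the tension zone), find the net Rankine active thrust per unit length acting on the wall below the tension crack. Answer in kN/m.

203 kN/m

K_a = 0.4059; √K_a = 0.6371.
Tension-crack depth z_c = 2c/(γ√K_a) = 2×7.6/(16.9×0.6371) = 1.412 m.
σ_a at base = K_a γ H − 2c√K_a = 0.4059×16.9×9.1 − 2×7.6×0.6371 = 52.73 kPa.
P_a = ½ × 52.73 × (H − z_c) = 0.5×52.73×7.688 = 202.7 kN/m.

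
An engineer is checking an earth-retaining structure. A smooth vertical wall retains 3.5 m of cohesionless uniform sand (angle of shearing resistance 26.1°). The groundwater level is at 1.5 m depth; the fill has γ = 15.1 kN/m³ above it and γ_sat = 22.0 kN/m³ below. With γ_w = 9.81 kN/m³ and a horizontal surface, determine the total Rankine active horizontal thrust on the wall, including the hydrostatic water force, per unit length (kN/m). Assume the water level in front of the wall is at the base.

K_a = tan²(45° − φ/2) = 0.3889.
γ' = 22.0 − 9.81 = 12.19 kN/m³. Depth below WT = 2.0 m.
σ'_h at WT = K_a γ d_w = 8.810 kPa; at base = 8.810 + K_a γ' × 2.0 = 18.29 kPa.
P₁ (0–1.5 m) = ½×8.810×1.5 = 6.607. P₂ (1.5–3.5 m) = ½(8.810+18.29)×2.0 = 27.10.
P_w = ½ γ_w h₂² = 0.5×9.81×2.0² = 19.62. Total = 6.607+27.10+19.62 = 53.33 kN/m.

53.3 kN/m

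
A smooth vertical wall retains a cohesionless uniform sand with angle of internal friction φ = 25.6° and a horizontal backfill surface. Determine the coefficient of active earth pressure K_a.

K_a = (1 − sin φ)/(1 + sin φ) = (1 − sin 25.6°)/(1 + sin 25.6°) = 0.3966.

0.397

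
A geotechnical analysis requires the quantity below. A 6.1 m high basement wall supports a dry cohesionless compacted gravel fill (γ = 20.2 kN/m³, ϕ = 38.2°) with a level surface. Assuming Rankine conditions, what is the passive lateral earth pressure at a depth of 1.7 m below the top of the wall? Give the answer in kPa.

146 kPa

K_p = (1 + sin φ)/(1 − sin φ) = 4.241.
σ_h = K_p γ z = 4.241 × 20.2 × 1.7 = 145.6 kPa.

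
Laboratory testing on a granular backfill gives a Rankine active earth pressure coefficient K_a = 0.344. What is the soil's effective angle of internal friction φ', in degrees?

K_a = tan²(45° − φ/2) ⇒ 45° − φ/2 = arctan(√0.344) = 30.39°.
φ = 2(45° − 30.39°) = 29.22°.

29.2°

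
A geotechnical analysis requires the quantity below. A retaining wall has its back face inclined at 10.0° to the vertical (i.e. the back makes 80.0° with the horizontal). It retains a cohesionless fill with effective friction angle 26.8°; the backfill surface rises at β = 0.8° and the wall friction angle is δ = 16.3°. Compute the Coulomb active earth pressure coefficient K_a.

K_a = sin²(α+φ) / [sin²α · sin(α−δ) · (1 + √{sin(φ+δ)sin(φ−β) / (sin(α−δ)sin(α+β))})²].
With α = 80.0°, φ = 26.8°, δ = 16.3°, β = 0.8°: K_a = 0.4213.

0.421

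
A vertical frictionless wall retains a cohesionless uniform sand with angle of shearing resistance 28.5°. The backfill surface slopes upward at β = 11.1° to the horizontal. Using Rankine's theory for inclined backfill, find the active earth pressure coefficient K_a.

K_a = cos β · (cos β − √(cos²β − cos²φ)) / (cos β + √(cos²β − cos²φ)).
cos β = 0.9813, cos φ = 0.8788, √(cos²β − cos²φ) = 0.4366.
K_a = 0.9813 × (0.9813 − 0.4366)/(0.9813 + 0.4366) = 0.3770.

0.377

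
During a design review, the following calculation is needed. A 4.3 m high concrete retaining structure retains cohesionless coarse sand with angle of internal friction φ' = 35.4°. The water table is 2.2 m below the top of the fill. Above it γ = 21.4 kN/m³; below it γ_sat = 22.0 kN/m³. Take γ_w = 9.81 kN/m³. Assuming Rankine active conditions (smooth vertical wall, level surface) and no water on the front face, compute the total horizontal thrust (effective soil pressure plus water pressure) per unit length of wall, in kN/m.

K_a = tan²(45° − φ/2) = 0.2664.
γ' = 22.0 − 9.81 = 12.19 kN/m³. Depth below WT = 2.1 m.
σ'_h at WT = K_a γ d_w = 12.54 kPa; at base = 12.54 + K_a γ' × 2.1 = 19.36 kPa.
P₁ (0–2.2 m) = ½×12.54×2.2 = 13.80. P₂ (2.2–4.3 m) = ½(12.54+19.36)×2.1 = 33.50.
P_w = ½ γ_w h₂² = 0.5×9.81×2.1² = 21.63. Total = 13.80+33.50+21.63 = 68.93 kN/m.

68.9 kN/m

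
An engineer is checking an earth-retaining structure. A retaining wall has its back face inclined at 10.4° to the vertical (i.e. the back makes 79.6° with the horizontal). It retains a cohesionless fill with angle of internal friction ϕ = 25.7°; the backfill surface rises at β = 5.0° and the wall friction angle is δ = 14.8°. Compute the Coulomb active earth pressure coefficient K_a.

K_a = sin²(α+φ) / [sin²α · sin(α−δ) · (1 + √{sin(φ+δ)sin(φ−β) / (sin(α−δ)sin(α+β))})²].
With α = 79.6°, φ = 25.7°, δ = 14.8°, β = 5.0°: K_a = 0.4694.

0.469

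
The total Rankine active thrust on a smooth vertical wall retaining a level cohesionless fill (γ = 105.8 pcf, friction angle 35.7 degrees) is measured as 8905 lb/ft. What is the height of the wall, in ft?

25.3 ft

K_a = 0.2630. P_a = ½ K_a γ H² ⇒ H = √(2P_a/(K_a γ)).
H = √(2×8905/(0.2630×105.8)) = 25.30 ft.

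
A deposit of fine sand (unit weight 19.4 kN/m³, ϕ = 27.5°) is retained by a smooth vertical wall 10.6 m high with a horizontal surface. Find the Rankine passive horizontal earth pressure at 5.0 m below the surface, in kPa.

263 kPa

K_p = (1 + sin φ)/(1 − sin φ) = 2.716.
σ_h = K_p γ z = 2.716 × 19.4 × 5.0 = 263.4 kPa.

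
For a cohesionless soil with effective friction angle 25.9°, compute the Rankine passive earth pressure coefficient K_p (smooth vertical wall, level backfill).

2.55

K_p = (1 + sin φ)/(1 − sin φ) = tan²(45° + 25.9°/2) = 2.551.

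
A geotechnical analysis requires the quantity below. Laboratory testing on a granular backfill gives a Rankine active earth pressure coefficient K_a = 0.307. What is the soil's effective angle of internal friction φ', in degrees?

32.0°

K_a = tan²(45° − φ/2) ⇒ 45° − φ/2 = arctan(√0.307) = 28.99°.
φ = 2(45° − 28.99°) = 32.02°.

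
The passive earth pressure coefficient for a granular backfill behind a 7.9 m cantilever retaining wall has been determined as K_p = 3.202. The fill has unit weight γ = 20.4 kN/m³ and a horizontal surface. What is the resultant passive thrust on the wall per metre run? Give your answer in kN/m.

P = ½ K_p γ H² = 0.5 × 3.202 × 20.4 × 7.9² = 2038 kN/m.

2040 kN/m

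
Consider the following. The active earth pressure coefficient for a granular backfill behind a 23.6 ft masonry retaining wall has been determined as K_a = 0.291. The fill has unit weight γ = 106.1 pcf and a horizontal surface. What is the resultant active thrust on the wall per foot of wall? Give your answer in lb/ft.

8600 lb/ft

P = ½ K_a γ H² = 0.5 × 0.291 × 106.1 × 23.6² = 8598 lb/ft.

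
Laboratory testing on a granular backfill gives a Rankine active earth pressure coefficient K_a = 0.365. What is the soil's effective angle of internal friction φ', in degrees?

27.7°

K_a = tan²(45° − φ/2) ⇒ 45° − φ/2 = arctan(√0.365) = 31.14°.
φ = 2(45° − 31.14°) = 27.72°.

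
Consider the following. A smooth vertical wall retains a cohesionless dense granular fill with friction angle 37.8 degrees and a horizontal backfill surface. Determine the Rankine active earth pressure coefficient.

K_a = tan²(45° − φ/2) = tan²(26.10°) = 0.2400.

0.240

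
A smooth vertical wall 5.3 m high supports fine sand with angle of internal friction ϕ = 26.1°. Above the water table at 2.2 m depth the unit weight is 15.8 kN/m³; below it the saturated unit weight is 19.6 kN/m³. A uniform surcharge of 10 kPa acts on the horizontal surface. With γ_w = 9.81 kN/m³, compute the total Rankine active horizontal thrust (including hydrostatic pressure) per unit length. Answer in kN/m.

K_a = tan²(45° − φ/2) = 0.3889.
γ' = 19.6 − 9.81 = 9.790 kN/m³. h₂ = H − d_w = 3.1 m.
σ'_h: at surface K_a·q = 3.889; at WT K_a(q+γd_w) = 17.41; at base K_a(q+γd_w+γ'h₂) = 29.21 kPa.
P₁ = ½(3.889+17.41)×2.2 = 23.43; P₂ = ½(17.41+29.21)×3.1 = 72.27; P_w = ½γ_w h₂² = 47.14.
Total = 23.43+72.27+47.14 = 142.8 kN/m.

143 kN/m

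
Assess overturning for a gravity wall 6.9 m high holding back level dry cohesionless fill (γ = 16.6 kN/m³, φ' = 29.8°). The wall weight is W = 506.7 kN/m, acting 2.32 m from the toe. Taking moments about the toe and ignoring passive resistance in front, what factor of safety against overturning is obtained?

3.85

K_a = tan²(45° − 29.8°/2) = 0.3360.
P_a = ½K_aγH² = 0.5×0.3360×16.6×6.9² = 132.8 kN/m, acting at H/3 = 2.300 m above the base.
Overturning moment M_o = P_a × H/3 = 132.8 × 2.300 = 305.4.
Resisting moment M_r = W × 2.32 = 506.7 × 2.32 = 1176.
FS_overturning = M_r/M_o = 1176/305.4 = 3.849.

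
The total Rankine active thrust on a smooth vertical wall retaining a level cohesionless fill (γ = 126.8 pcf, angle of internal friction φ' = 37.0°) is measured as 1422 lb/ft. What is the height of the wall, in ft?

9.50 ft

K_a = 0.2486. P_a = ½ K_a γ H² ⇒ H = √(2P_a/(K_a γ)).
H = √(2×1422/(0.2486×126.8)) = 9.499 ft.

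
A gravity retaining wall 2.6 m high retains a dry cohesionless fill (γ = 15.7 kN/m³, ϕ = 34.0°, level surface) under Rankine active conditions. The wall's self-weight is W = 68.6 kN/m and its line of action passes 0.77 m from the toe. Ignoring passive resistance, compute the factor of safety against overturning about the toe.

4.06

K_a = tan²(45° − 34.0°/2) = 0.2827.
P_a = ½K_aγH² = 0.5×0.2827×15.7×2.6² = 15.00 kN/m, acting at H/3 = 0.8667 m above the base.
Overturning moment M_o = P_a × H/3 = 15.00 × 0.8667 = 13.00.
Resisting moment M_r = W × 0.77 = 68.6 × 0.77 = 52.82.
FS_overturning = M_r/M_o = 52.82/13.00 = 4.063.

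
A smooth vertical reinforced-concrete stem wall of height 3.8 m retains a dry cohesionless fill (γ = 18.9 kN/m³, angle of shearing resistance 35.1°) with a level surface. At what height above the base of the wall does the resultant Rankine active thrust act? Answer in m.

K_a = 0.2698.
The pressure distribution is triangular, so the resultant acts at H/3 above the base = 3.8/3 = 1.267 m.

1.27 m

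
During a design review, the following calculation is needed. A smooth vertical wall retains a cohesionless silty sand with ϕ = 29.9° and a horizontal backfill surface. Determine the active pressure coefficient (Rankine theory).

0.335

K_a = (1 − sin φ)/(1 + sin φ) = (1 − sin 29.9°)/(1 + sin 29.9°) = 0.3347.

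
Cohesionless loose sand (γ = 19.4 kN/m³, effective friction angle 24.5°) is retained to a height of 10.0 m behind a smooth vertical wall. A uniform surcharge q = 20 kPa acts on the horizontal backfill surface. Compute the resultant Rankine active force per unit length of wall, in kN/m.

K_a = tan²(45° − φ/2) = 0.4137.
Soil triangle: ½ K_a γ H² = 0.5×0.4137×19.4×10.0² = 401.3 kN/m.
Surcharge rectangle: K_a q H = 0.4137×20×10.0 = 82.75 kN/m.
Total = 401.3 + 82.75 = 484.1 kN/m.

484 kN/m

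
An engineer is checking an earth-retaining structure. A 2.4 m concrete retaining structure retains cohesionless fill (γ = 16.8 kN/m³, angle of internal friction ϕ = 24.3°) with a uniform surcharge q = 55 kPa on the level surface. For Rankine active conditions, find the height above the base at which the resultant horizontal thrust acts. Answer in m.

1.09 m

K_a = 0.4169.
Triangular part P₁ = ½K_aγH² = 20.17 at H/3 = 0.8000 m; rectangular part P₂ = K_a q H = 55.03 at H/2 = 1.200 m.
ȳ = (P₁·0.8000 + P₂·1.200)/(P₁+P₂) = 1.093 m.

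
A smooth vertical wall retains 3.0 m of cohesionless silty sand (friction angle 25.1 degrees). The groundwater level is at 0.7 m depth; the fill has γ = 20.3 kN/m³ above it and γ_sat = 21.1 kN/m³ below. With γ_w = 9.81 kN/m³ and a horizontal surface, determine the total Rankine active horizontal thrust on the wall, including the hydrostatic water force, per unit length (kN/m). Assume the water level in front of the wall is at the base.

K_a = tan²(45° − φ/2) = 0.4043.
γ' = 21.1 − 9.81 = 11.29 kN/m³. Depth below WT = 2.3 m.
σ'_h at WT = K_a γ d_w = 5.745 kPa; at base = 5.745 + K_a γ' × 2.3 = 16.24 kPa.
P₁ (0–0.7 m) = ½×5.745×0.7 = 2.011. P₂ (0.7–3.0 m) = ½(5.745+16.24)×2.3 = 25.29.
P_w = ½ γ_w h₂² = 0.5×9.81×2.3² = 25.95. Total = 2.011+25.29+25.95 = 53.25 kN/m.

53.2 kN/m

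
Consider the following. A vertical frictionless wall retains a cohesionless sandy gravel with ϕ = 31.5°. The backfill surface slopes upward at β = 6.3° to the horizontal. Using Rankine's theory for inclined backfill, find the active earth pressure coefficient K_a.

K_a = cos β · (cos β − √(cos²β − cos²φ)) / (cos β + √(cos²β − cos²φ)).
cos β = 0.9940, cos φ = 0.8526, √(cos²β − cos²φ) = 0.5108.
K_a = 0.9940 × (0.9940 − 0.5108)/(0.9940 + 0.5108) = 0.3191.

0.319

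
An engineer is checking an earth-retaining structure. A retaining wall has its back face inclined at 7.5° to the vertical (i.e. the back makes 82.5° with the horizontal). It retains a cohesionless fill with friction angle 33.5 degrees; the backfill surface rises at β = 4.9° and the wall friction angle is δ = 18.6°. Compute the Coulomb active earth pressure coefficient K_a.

K_a = sin²(α+φ) / [sin²α · sin(α−δ) · (1 + √{sin(φ+δ)sin(φ−β) / (sin(α−δ)sin(α+β))})²].
With α = 82.5°, φ = 33.5°, δ = 18.6°, β = 4.9°: K_a = 0.3366.

0.337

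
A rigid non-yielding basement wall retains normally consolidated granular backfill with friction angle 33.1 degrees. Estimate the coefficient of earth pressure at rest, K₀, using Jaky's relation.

K₀ = 1 − sin φ' = 1 − sin 33.1° = 0.4539.

0.454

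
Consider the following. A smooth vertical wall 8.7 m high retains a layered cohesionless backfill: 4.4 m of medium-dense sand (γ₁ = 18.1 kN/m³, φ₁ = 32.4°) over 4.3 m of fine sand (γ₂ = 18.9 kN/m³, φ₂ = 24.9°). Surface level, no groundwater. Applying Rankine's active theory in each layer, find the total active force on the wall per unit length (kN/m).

K_a1 = tan²(45°−32.4°/2) = 0.3022; K_a2 = tan²(45°−24.9°/2) = 0.4074.
Layer 1: σ at base = K_a1 γ₁ h₁ = 24.07 kPa; P₁ = ½×24.07×4.4 = 52.95.
Layer 2: σ_v at top = γ₁h₁ = 79.64; σ_h top = K_a2×79.64 = 32.45; σ_h base = K_a2×(79.64+18.9×4.3) = 65.56.
P₂ = ½(32.45+65.56)×4.3 = 210.7. Total P_a = 52.95+210.7 = 263.7 kN/m.

264 kN/m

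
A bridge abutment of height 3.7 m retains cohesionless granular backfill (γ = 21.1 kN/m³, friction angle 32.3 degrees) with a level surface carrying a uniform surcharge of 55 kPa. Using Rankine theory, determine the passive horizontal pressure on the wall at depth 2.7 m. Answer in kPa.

K_p = (1 + sin φ)/(1 − sin φ) = 3.295.
σ_v = γz + q = 21.1 × 2.7 + 55 = 112.0 kPa.
σ_h = K_p σ_v = 3.295 × 112.0 = 369.0 kPa.

369 kPa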